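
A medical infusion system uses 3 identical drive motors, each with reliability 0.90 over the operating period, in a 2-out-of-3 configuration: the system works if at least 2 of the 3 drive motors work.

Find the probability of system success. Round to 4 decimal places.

R = Σ_{i=2}^{3} C(3,i) p^i (1−p)^{3−i} with p = 0.90
C(3,2)·0.90^2·0.10^1 = 0.243000
C(3,3)·0.90^3·0.10^0 = 0.729000
Sum = 0.9720

0.9720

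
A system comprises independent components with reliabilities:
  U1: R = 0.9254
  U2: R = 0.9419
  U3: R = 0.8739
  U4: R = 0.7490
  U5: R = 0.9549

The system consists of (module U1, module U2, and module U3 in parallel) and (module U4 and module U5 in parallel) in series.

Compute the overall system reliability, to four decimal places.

0.9881

Parallel (U1, U2, and U3): 1 − (1 − 0.925400)(1 − 0.941900)(1 − 0.873900) = 0.999453
Parallel (U4 and U5): 1 − (1 − 0.749000)(1 − 0.954900) = 0.988680
Series ([0.999453] and [0.988680]): 0.999453 × 0.988680 = 0.9881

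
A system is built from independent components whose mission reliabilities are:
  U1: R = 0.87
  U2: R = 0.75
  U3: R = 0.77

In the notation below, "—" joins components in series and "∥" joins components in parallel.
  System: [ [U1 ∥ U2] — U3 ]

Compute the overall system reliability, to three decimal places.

0.745

Parallel (U1 and U2): 1 − (1 − 0.87000)(1 − 0.75000) = 0.96750
Series ([0.96750] and U3): 0.96750 × 0.77000 = 0.745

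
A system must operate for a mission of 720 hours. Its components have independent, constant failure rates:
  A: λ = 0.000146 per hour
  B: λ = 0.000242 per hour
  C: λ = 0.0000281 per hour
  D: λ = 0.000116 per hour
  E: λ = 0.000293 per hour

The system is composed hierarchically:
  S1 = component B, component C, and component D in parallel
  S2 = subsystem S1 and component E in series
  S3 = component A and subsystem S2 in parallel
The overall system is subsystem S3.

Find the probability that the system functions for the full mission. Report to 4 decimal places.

0.9810

R(A) = exp(−0.000146 × 720) = 0.900216
R(B) = exp(−0.000242 × 720) = 0.840095
R(C) = exp(−0.0000281 × 720) = 0.979971
R(D) = exp(−0.000116 × 720) = 0.919873
R(E) = exp(−0.000293 × 720) = 0.809806
Parallel (B, C, and D): 1 − (1 − 0.840095)(1 − 0.979971)(1 − 0.919873) = 0.999743
Series ([0.999743] and E): 0.999743 × 0.809806 = 0.809598
Parallel (A and [0.809598]): 1 − (1 − 0.900216)(1 − 0.809598) = 0.9810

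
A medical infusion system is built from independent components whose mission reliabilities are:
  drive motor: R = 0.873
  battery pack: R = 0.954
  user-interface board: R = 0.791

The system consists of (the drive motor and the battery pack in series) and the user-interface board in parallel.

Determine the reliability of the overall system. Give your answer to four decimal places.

0.9651

Series (drive motor and battery pack): 0.873000 × 0.954000 = 0.832842
Parallel ([0.832842] and user-interface board): 1 − (1 − 0.832842)(1 − 0.791000) = 0.9651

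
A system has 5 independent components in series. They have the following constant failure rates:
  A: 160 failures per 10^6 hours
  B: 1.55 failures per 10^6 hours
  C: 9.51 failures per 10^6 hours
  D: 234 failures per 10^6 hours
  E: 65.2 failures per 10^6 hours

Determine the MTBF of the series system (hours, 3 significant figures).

Series of exponential components: λ_sys = Σ λ_i
λ_sys = 0.000160 + 0.00000155 + 0.00000951 + 0.000234 + 0.0000652 = 4.7026e-04 /h
MTBF = 1 / λ_sys = 2130 h

2130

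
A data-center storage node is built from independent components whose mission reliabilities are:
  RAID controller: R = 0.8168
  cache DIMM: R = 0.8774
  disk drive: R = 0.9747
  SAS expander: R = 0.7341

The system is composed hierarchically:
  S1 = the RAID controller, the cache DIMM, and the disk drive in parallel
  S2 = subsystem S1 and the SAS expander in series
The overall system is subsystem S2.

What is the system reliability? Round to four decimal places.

0.7337

Parallel (RAID controller, cache DIMM, and disk drive): 1 − (1 − 0.816800)(1 − 0.877400)(1 − 0.974700) = 0.999432
Series ([0.999432] and SAS expander): 0.999432 × 0.734100 = 0.7337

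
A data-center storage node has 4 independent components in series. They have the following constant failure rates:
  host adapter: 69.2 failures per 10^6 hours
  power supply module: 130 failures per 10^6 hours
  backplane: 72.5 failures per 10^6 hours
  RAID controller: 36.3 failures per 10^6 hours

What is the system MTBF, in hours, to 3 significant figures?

3250

Series of exponential components: λ_sys = Σ λ_i
λ_sys = 0.0000692 + 0.000130 + 0.0000725 + 0.0000363 = 3.0800e-04 /h
MTBF = 1 / λ_sys = 3250 h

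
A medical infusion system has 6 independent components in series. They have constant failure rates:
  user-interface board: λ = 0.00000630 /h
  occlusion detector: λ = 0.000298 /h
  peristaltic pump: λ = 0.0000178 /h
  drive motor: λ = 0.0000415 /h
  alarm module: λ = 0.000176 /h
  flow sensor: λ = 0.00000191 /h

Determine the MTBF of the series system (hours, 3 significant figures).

1850

Series of exponential components: λ_sys = Σ λ_i
λ_sys = 0.00000630 + 0.000298 + 0.0000178 + 0.0000415 + 0.000176 + 0.00000191 = 5.4151e-04 /h
MTBF = 1 / λ_sys = 1850 h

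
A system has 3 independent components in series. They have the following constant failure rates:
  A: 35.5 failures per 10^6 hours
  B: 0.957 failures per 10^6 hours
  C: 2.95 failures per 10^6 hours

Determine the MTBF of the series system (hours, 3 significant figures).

25400

Series of exponential components: λ_sys = Σ λ_i
λ_sys = 0.0000355 + 0.000000957 + 0.00000295 = 3.9407e-05 /h
MTBF = 1 / λ_sys = 25400 h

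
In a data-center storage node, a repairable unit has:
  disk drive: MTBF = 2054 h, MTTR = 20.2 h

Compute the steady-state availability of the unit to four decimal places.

0.9903

A(disk drive) = MTBF/(MTBF+MTTR) = 2054/(2054+20.2) = 0.9903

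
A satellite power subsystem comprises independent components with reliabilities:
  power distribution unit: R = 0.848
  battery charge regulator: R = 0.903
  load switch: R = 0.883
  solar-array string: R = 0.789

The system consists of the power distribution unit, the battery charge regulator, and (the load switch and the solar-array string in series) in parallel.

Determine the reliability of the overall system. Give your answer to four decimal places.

Series (load switch and solar-array string): 0.883000 × 0.789000 = 0.696687
Parallel (power distribution unit, battery charge regulator, and [0.696687]): 1 − (1 − 0.848000)(1 − 0.903000)(1 − 0.696687) = 0.9955

0.9955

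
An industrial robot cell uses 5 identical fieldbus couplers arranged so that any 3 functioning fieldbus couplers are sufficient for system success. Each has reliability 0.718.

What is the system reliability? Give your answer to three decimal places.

0.860

R = Σ_{i=3}^{5} C(5,i) p^i (1−p)^{5−i} with p = 0.718
C(5,3)·0.718^3·0.282^2 = 0.29436
C(5,4)·0.718^4·0.282^1 = 0.37473
C(5,5)·0.718^5·0.282^0 = 0.19082
Sum = 0.860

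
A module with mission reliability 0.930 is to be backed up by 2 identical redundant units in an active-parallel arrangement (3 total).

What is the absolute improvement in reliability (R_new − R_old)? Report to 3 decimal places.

0.070

R_before = 0.930
R_after = 1 − (1 − 0.930)^3 = 1.000
ΔR = 1.000 − 0.930 = 0.070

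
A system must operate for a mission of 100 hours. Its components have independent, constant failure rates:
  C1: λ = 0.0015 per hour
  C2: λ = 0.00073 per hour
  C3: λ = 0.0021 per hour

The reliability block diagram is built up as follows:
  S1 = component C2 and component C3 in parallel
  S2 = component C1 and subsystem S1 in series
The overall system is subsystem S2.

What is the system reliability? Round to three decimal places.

0.849

R(C1) = exp(−0.0015 × 100) = 0.86071
R(C2) = exp(−0.00073 × 100) = 0.92960
R(C3) = exp(−0.0021 × 100) = 0.81058
Parallel (C2 and C3): 1 − (1 − 0.92960)(1 − 0.81058) = 0.98666
Series (C1 and [0.98666]): 0.86071 × 0.98666 = 0.849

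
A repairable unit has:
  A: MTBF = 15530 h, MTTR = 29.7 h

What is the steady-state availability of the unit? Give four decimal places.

A(A) = MTBF/(MTBF+MTTR) = 15530/(15530+29.7) = 0.9981

0.9981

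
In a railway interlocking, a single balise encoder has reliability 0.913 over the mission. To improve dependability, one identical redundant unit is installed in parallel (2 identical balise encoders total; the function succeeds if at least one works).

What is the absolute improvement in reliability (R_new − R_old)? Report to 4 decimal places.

0.0794

R_before = 0.913
R_after = 1 − (1 − 0.913)^2 = 0.9924
ΔR = 0.9924 − 0.913 = 0.0794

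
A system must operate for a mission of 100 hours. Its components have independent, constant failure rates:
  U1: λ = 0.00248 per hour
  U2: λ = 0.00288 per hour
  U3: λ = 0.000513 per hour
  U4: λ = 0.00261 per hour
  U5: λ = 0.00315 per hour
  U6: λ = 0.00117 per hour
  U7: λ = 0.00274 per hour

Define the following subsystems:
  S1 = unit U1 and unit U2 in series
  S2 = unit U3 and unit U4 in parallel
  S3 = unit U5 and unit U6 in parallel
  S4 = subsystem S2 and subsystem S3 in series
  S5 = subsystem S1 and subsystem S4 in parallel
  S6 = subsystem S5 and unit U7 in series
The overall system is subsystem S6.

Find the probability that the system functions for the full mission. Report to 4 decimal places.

R(U1) = exp(−0.00248 × 100) = 0.780360
R(U2) = exp(−0.00288 × 100) = 0.749762
R(U3) = exp(−0.000513 × 100) = 0.949994
R(U4) = exp(−0.00261 × 100) = 0.770281
R(U5) = exp(−0.00315 × 100) = 0.729789
R(U6) = exp(−0.00117 × 100) = 0.889585
R(U7) = exp(−0.00274 × 100) = 0.760332
Series (U1 and U2): 0.780360 × 0.749762 = 0.585084
Parallel (U3 and U4): 1 − (1 − 0.949994)(1 − 0.770281) = 0.988513
Parallel (U5 and U6): 1 − (1 − 0.729789)(1 − 0.889585) = 0.970165
Series ([0.988513] and [0.970165]): 0.988513 × 0.970165 = 0.959021
Parallel ([0.585084] and [0.959021]): 1 − (1 − 0.585084)(1 − 0.959021) = 0.982997
Series ([0.982997] and U7): 0.982997 × 0.760332 = 0.7474

0.7474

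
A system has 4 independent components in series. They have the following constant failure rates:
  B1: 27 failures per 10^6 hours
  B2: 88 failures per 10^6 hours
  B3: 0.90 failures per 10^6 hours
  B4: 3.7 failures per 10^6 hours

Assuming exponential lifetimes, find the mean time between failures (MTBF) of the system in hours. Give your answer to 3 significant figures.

Series of exponential components: λ_sys = Σ λ_i
λ_sys = 0.000027 + 0.000088 + 0.00000090 + 0.0000037 = 1.1960e-04 /h
MTBF = 1 / λ_sys = 8360 h

8360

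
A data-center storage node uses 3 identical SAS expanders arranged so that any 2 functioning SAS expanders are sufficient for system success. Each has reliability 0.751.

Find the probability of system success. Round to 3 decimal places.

R = Σ_{i=2}^{3} C(3,i) p^i (1−p)^{3−i} with p = 0.751
C(3,2)·0.751^2·0.249^1 = 0.42131
C(3,3)·0.751^3·0.249^0 = 0.42356
Sum = 0.845

0.845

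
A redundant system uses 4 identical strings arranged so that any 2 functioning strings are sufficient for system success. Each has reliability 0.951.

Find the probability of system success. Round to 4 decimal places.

0.9995

R = Σ_{i=2}^{4} C(4,i) p^i (1−p)^{4−i} with p = 0.951
C(4,2)·0.951^2·0.049^2 = 0.013029
C(4,3)·0.951^3·0.049^1 = 0.168577
C(4,4)·0.951^4·0.049^0 = 0.817941
Sum = 0.9995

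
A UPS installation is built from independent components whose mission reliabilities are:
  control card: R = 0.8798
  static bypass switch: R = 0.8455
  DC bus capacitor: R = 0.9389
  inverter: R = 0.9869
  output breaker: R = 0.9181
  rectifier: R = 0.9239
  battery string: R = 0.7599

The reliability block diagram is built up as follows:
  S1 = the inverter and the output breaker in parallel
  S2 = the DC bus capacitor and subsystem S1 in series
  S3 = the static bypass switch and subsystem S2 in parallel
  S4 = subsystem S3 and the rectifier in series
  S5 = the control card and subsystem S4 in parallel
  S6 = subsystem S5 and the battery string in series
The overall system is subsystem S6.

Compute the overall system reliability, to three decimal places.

Parallel (inverter and output breaker): 1 − (1 − 0.98690)(1 − 0.91810) = 0.99893
Series (DC bus capacitor and [0.99893]): 0.93890 × 0.99893 = 0.93790
Parallel (static bypass switch and [0.93790]): 1 − (1 − 0.84550)(1 − 0.93790) = 0.99041
Series ([0.99041] and rectifier): 0.99041 × 0.92390 = 0.91504
Parallel (control card and [0.91504]): 1 − (1 − 0.87980)(1 − 0.91504) = 0.98979
Series ([0.98979] and battery string): 0.98979 × 0.75990 = 0.752

0.752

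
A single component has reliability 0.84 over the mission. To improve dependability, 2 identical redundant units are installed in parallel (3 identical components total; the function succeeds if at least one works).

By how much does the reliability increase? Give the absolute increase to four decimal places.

0.1559

R_before = 0.84
R_after = 1 − (1 − 0.84)^3 = 0.9959
ΔR = 0.9959 − 0.84 = 0.1559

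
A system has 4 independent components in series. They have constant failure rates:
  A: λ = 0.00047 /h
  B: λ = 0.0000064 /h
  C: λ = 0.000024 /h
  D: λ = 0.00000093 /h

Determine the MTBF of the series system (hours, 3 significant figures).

1990

Series of exponential components: λ_sys = Σ λ_i
λ_sys = 0.00047 + 0.0000064 + 0.000024 + 0.00000093 = 5.0133e-04 /h
MTBF = 1 / λ_sys = 1990 h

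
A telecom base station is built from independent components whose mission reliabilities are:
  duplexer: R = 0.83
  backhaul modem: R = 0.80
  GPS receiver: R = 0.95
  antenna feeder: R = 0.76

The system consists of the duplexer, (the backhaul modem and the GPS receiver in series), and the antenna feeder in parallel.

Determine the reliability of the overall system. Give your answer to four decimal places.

0.9902

Series (backhaul modem and GPS receiver): 0.800000 × 0.950000 = 0.760000
Parallel (duplexer, [0.760000], and antenna feeder): 1 − (1 − 0.830000)(1 − 0.760000)(1 − 0.760000) = 0.9902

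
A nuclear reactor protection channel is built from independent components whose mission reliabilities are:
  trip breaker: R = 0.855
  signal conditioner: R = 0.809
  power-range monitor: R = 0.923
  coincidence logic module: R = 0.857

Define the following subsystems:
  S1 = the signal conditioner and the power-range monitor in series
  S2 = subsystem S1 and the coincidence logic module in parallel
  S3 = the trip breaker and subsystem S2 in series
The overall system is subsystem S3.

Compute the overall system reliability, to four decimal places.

Series (signal conditioner and power-range monitor): 0.809000 × 0.923000 = 0.746707
Parallel ([0.746707] and coincidence logic module): 1 − (1 − 0.746707)(1 − 0.857000) = 0.963779
Series (trip breaker and [0.963779]): 0.855000 × 0.963779 = 0.8240

0.8240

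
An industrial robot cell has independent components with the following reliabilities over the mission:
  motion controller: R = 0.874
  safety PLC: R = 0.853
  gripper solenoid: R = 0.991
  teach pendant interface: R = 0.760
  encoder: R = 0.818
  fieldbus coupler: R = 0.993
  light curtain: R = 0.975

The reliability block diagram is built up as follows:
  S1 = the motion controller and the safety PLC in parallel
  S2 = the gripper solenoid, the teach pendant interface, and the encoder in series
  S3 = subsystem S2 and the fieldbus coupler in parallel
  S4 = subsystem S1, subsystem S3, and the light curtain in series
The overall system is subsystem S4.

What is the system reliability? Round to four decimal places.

0.9544

Parallel (motion controller and safety PLC): 1 − (1 − 0.874000)(1 − 0.853000) = 0.981478
Series (gripper solenoid, teach pendant interface, and encoder): 0.991000 × 0.760000 × 0.818000 = 0.616085
Parallel ([0.616085] and fieldbus coupler): 1 − (1 − 0.616085)(1 − 0.993000) = 0.997313
Series ([0.981478], [0.997313], and light curtain): 0.981478 × 0.997313 × 0.975000 = 0.9544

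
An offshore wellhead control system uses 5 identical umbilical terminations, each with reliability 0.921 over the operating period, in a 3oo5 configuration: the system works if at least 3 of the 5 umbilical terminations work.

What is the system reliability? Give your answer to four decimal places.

0.9956

R = Σ_{i=3}^{5} C(5,i) p^i (1−p)^{5−i} with p = 0.921
C(5,3)·0.921^3·0.079^2 = 0.048757
C(5,4)·0.921^4·0.079^1 = 0.284208
C(5,5)·0.921^5·0.079^0 = 0.662671
Sum = 0.9956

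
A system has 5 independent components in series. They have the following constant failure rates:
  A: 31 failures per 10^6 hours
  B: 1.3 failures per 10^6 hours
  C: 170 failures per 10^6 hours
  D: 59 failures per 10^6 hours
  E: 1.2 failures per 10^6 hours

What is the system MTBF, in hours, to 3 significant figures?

3810

Series of exponential components: λ_sys = Σ λ_i
λ_sys = 0.000031 + 0.0000013 + 0.00017 + 0.000059 + 0.0000012 = 2.6250e-04 /h
MTBF = 1 / λ_sys = 3810 h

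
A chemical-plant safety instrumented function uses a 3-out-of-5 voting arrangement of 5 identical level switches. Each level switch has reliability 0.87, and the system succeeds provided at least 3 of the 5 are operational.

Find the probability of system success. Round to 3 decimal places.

0.982

R = Σ_{i=3}^{5} C(5,i) p^i (1−p)^{5−i} with p = 0.87
C(5,3)·0.87^3·0.13^2 = 0.11129
C(5,4)·0.87^4·0.13^1 = 0.37238
C(5,5)·0.87^5·0.13^0 = 0.49842
Sum = 0.982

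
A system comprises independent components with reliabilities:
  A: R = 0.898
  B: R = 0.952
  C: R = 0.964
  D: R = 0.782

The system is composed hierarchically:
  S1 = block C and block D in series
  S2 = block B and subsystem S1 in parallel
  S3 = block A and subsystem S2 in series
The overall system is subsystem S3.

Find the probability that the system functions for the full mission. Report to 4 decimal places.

Series (C and D): 0.964000 × 0.782000 = 0.753848
Parallel (B and [0.753848]): 1 − (1 − 0.952000)(1 − 0.753848) = 0.988185
Series (A and [0.988185]): 0.898000 × 0.988185 = 0.8874

0.8874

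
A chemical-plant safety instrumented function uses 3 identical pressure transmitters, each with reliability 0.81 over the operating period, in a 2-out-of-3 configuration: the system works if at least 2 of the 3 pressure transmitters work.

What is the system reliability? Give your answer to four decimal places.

R = Σ_{i=2}^{3} C(3,i) p^i (1−p)^{3−i} with p = 0.81
C(3,2)·0.81^2·0.19^1 = 0.373977
C(3,3)·0.81^3·0.19^0 = 0.531441
Sum = 0.9054

0.9054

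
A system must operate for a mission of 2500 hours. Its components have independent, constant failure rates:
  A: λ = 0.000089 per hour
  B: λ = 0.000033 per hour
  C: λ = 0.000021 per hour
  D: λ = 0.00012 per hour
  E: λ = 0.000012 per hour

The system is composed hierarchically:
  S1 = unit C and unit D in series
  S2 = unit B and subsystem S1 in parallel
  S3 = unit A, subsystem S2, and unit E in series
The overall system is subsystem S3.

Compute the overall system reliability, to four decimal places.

0.7586

R(A) = exp(−0.000089 × 2500) = 0.800515
R(B) = exp(−0.000033 × 2500) = 0.920811
R(C) = exp(−0.000021 × 2500) = 0.948854
R(D) = exp(−0.00012 × 2500) = 0.740818
R(E) = exp(−0.000012 × 2500) = 0.970446
Series (C and D): 0.948854 × 0.740818 = 0.702928
Parallel (B and [0.702928]): 1 − (1 − 0.920811)(1 − 0.702928) = 0.976475
Series (A, [0.976475], and E): 0.800515 × 0.976475 × 0.970446 = 0.7586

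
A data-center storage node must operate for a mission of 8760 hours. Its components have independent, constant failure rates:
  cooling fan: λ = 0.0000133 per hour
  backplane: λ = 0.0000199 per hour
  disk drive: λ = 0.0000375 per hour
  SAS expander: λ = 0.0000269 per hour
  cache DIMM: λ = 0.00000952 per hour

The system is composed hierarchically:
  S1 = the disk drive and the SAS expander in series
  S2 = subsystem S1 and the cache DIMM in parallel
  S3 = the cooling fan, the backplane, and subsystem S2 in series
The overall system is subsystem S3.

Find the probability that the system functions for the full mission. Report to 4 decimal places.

R(cooling fan) = exp(−0.0000133 × 8760) = 0.890023
R(backplane) = exp(−0.0000199 × 8760) = 0.840025
R(disk drive) = exp(−0.0000375 × 8760) = 0.720003
R(SAS expander) = exp(−0.0000269 × 8760) = 0.790062
R(cache DIMM) = exp(−0.00000952 × 8760) = 0.919987
Series (disk drive and SAS expander): 0.720003 × 0.790062 = 0.568847
Parallel ([0.568847] and cache DIMM): 1 − (1 − 0.568847)(1 − 0.919987) = 0.965502
Series (cooling fan, backplane, and [0.965502]): 0.890023 × 0.840025 × 0.965502 = 0.7218

0.7218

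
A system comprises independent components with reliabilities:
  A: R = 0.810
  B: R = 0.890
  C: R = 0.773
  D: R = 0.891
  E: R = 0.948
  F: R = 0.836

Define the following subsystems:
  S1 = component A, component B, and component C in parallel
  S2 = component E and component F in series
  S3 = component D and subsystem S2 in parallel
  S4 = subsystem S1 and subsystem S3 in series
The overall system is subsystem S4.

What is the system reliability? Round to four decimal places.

0.9727

Parallel (A, B, and C): 1 − (1 − 0.810000)(1 − 0.890000)(1 − 0.773000) = 0.995256
Series (E and F): 0.948000 × 0.836000 = 0.792528
Parallel (D and [0.792528]): 1 − (1 − 0.891000)(1 − 0.792528) = 0.977386
Series ([0.995256] and [0.977386]): 0.995256 × 0.977386 = 0.9727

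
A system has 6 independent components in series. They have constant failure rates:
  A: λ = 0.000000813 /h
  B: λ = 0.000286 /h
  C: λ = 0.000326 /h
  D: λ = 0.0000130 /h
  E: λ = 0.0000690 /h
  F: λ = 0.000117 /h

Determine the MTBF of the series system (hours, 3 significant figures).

1230

Series of exponential components: λ_sys = Σ λ_i
λ_sys = 0.000000813 + 0.000286 + 0.000326 + 0.0000130 + 0.0000690 + 0.000117 = 8.1181e-04 /h
MTBF = 1 / λ_sys = 1230 h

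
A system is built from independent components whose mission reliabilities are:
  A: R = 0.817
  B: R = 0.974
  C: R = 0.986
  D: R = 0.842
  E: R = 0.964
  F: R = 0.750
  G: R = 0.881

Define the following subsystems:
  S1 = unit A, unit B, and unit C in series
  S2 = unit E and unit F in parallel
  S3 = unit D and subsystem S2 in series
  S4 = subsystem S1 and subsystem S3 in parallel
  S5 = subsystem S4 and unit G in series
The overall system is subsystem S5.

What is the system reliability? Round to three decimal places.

Series (A, B, and C): 0.81700 × 0.97400 × 0.98600 = 0.78462
Parallel (E and F): 1 − (1 − 0.96400)(1 − 0.75000) = 0.99100
Series (D and [0.99100]): 0.84200 × 0.99100 = 0.83442
Parallel ([0.78462] and [0.83442]): 1 − (1 − 0.78462)(1 − 0.83442) = 0.96434
Series ([0.96434] and G): 0.96434 × 0.88100 = 0.850

0.850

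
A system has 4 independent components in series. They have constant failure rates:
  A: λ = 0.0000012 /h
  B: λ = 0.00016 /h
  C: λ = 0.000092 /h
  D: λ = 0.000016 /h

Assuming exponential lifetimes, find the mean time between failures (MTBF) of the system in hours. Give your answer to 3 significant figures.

Series of exponential components: λ_sys = Σ λ_i
λ_sys = 0.0000012 + 0.00016 + 0.000092 + 0.000016 = 2.6920e-04 /h
MTBF = 1 / λ_sys = 3710 h

3710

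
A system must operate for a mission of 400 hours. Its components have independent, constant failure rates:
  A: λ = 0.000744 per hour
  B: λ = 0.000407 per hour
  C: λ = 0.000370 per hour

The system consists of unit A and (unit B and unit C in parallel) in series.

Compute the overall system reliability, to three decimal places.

R(A) = exp(−0.000744 × 400) = 0.74260
R(B) = exp(−0.000407 × 400) = 0.84976
R(C) = exp(−0.000370 × 400) = 0.86243
Parallel (B and C): 1 − (1 − 0.84976)(1 − 0.86243) = 0.97933
Series (A and [0.97933]): 0.74260 × 0.97933 = 0.727

0.727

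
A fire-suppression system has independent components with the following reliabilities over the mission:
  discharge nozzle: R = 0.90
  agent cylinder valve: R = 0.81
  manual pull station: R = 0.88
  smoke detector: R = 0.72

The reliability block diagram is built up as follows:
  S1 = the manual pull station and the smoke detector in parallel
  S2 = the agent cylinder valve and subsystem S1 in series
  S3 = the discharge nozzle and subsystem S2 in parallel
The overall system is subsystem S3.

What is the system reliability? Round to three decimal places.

0.978

Parallel (manual pull station and smoke detector): 1 − (1 − 0.88000)(1 − 0.72000) = 0.96640
Series (agent cylinder valve and [0.96640]): 0.81000 × 0.96640 = 0.78278
Parallel (discharge nozzle and [0.78278]): 1 − (1 − 0.90000)(1 − 0.78278) = 0.978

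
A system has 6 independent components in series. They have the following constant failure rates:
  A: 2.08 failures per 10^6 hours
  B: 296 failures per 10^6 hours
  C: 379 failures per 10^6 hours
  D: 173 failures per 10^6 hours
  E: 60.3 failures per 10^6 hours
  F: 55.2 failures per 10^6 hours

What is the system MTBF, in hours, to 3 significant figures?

Series of exponential components: λ_sys = Σ λ_i
λ_sys = 0.00000208 + 0.000296 + 0.000379 + 0.000173 + 0.0000603 + 0.0000552 = 9.6558e-04 /h
MTBF = 1 / λ_sys = 1040 h

1040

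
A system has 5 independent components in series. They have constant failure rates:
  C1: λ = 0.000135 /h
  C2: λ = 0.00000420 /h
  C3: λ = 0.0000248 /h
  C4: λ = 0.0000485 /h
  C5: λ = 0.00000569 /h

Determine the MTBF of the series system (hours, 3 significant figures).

Series of exponential components: λ_sys = Σ λ_i
λ_sys = 0.000135 + 0.00000420 + 0.0000248 + 0.0000485 + 0.00000569 = 2.1819e-04 /h
MTBF = 1 / λ_sys = 4580 h

4580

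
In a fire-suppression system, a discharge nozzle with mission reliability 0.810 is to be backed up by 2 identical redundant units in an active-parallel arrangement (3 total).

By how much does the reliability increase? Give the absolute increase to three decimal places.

R_before = 0.810
R_after = 1 − (1 − 0.810)^3 = 0.993
ΔR = 0.993 − 0.810 = 0.183

0.183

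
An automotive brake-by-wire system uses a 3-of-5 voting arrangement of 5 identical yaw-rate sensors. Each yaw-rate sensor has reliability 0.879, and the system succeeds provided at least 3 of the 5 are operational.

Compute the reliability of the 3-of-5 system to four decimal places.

R = Σ_{i=3}^{5} C(5,i) p^i (1−p)^{5−i} with p = 0.879
C(5,3)·0.879^3·0.121^2 = 0.099435
C(5,4)·0.879^4·0.121^1 = 0.361169
C(5,5)·0.879^5·0.121^0 = 0.524740
Sum = 0.9853

0.9853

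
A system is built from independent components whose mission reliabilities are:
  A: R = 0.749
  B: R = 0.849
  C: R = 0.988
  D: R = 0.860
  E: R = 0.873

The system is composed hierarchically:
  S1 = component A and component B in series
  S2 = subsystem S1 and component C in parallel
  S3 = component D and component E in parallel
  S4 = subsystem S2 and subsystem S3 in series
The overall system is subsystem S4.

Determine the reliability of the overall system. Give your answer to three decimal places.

Series (A and B): 0.74900 × 0.84900 = 0.63590
Parallel ([0.63590] and C): 1 − (1 − 0.63590)(1 − 0.98800) = 0.99563
Parallel (D and E): 1 − (1 − 0.86000)(1 − 0.87300) = 0.98222
Series ([0.99563] and [0.98222]): 0.99563 × 0.98222 = 0.978

0.978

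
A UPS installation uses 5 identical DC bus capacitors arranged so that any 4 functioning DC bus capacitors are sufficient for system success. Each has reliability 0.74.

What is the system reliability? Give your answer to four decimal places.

0.6117

R = Σ_{i=4}^{5} C(5,i) p^i (1−p)^{5−i} with p = 0.74
C(5,4)·0.74^4·0.26^1 = 0.389825
C(5,5)·0.74^5·0.26^0 = 0.221901
Sum = 0.6117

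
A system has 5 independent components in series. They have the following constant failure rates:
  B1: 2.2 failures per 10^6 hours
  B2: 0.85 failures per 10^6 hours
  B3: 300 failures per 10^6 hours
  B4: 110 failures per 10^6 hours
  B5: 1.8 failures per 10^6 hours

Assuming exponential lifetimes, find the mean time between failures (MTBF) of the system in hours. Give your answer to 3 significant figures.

2410

Series of exponential components: λ_sys = Σ λ_i
λ_sys = 0.0000022 + 0.00000085 + 0.00030 + 0.00011 + 0.0000018 = 4.1485e-04 /h
MTBF = 1 / λ_sys = 2410 h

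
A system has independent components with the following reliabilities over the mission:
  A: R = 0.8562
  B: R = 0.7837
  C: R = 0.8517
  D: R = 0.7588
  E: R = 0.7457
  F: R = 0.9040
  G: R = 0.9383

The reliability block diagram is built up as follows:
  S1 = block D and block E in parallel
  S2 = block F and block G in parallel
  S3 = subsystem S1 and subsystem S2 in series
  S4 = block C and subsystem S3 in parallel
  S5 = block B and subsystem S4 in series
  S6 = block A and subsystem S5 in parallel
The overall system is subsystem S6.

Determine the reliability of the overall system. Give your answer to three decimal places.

0.968

Parallel (D and E): 1 − (1 − 0.75880)(1 − 0.74570) = 0.93866
Parallel (F and G): 1 − (1 − 0.90400)(1 − 0.93830) = 0.99408
Series ([0.93866] and [0.99408]): 0.93866 × 0.99408 = 0.93310
Parallel (C and [0.93310]): 1 − (1 − 0.85170)(1 − 0.93310) = 0.99008
Series (B and [0.99008]): 0.78370 × 0.99008 = 0.77593
Parallel (A and [0.77593]): 1 − (1 − 0.85620)(1 − 0.77593) = 0.968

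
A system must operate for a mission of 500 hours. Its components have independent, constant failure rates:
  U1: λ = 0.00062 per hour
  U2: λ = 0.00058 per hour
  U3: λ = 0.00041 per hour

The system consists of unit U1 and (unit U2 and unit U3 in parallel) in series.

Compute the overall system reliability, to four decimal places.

R(U1) = exp(−0.00062 × 500) = 0.733447
R(U2) = exp(−0.00058 × 500) = 0.748264
R(U3) = exp(−0.00041 × 500) = 0.814647
Parallel (U2 and U3): 1 − (1 − 0.748264)(1 − 0.814647) = 0.953340
Series (U1 and [0.953340]): 0.733447 × 0.953340 = 0.6992

0.6992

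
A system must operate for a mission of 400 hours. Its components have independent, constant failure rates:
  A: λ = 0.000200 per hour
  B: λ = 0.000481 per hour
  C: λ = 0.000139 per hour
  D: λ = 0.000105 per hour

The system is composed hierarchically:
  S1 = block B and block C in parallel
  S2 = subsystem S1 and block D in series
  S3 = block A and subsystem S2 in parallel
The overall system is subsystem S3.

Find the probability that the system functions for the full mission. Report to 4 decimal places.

0.9961

R(A) = exp(−0.000200 × 400) = 0.923116
R(B) = exp(−0.000481 × 400) = 0.824977
R(C) = exp(−0.000139 × 400) = 0.945917
R(D) = exp(−0.000105 × 400) = 0.958870
Parallel (B and C): 1 − (1 − 0.824977)(1 − 0.945917) = 0.990534
Series ([0.990534] and D): 0.990534 × 0.958870 = 0.949793
Parallel (A and [0.949793]): 1 − (1 − 0.923116)(1 − 0.949793) = 0.9961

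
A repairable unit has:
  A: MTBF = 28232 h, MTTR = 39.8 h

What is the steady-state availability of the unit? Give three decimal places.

A(A) = MTBF/(MTBF+MTTR) = 28232/(28232+39.8) = 0.999

0.999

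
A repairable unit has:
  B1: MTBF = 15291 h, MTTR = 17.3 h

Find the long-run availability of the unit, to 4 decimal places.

0.9989

A(B1) = MTBF/(MTBF+MTTR) = 15291/(15291+17.3) = 0.9989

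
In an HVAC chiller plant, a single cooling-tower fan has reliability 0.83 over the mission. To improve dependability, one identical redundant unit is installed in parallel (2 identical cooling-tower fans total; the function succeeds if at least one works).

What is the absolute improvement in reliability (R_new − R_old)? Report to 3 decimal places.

0.141

R_before = 0.83
R_after = 1 − (1 − 0.83)^2 = 0.971
ΔR = 0.971 − 0.83 = 0.141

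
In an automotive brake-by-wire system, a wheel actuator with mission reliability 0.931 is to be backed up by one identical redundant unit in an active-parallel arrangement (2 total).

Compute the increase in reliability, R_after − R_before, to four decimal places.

0.0642

R_before = 0.931
R_after = 1 − (1 − 0.931)^2 = 0.9952
ΔR = 0.9952 − 0.931 = 0.0642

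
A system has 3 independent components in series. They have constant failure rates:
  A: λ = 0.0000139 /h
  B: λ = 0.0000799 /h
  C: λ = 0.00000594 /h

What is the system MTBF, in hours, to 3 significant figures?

Series of exponential components: λ_sys = Σ λ_i
λ_sys = 0.0000139 + 0.0000799 + 0.00000594 = 9.9740e-05 /h
MTBF = 1 / λ_sys = 10000 h

10000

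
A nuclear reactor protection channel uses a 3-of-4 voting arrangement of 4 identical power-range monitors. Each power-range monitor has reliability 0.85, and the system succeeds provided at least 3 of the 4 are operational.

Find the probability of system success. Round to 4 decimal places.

0.8905

R = Σ_{i=3}^{4} C(4,i) p^i (1−p)^{4−i} with p = 0.85
C(4,3)·0.85^3·0.15^1 = 0.368475
C(4,4)·0.85^4·0.15^0 = 0.522006
Sum = 0.8905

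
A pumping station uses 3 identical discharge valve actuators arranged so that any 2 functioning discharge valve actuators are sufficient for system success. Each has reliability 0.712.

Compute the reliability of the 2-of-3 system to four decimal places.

0.7989

R = Σ_{i=2}^{3} C(3,i) p^i (1−p)^{3−i} with p = 0.712
C(3,2)·0.712^2·0.288^1 = 0.438000
C(3,3)·0.712^3·0.288^0 = 0.360944
Sum = 0.7989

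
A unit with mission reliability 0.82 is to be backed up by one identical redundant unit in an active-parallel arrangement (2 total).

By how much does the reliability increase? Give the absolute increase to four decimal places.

0.1476

R_before = 0.82
R_after = 1 − (1 − 0.82)^2 = 0.9676
ΔR = 0.9676 − 0.82 = 0.1476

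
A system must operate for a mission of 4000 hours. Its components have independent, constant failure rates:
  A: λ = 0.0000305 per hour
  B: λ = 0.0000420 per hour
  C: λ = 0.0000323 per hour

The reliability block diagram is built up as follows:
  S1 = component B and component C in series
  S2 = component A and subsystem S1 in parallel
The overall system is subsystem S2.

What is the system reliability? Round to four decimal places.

0.9705

R(A) = exp(−0.0000305 × 4000) = 0.885148
R(B) = exp(−0.0000420 × 4000) = 0.845354
R(C) = exp(−0.0000323 × 4000) = 0.878798
Series (B and C): 0.845354 × 0.878798 = 0.742895
Parallel (A and [0.742895]): 1 − (1 − 0.885148)(1 − 0.742895) = 0.9705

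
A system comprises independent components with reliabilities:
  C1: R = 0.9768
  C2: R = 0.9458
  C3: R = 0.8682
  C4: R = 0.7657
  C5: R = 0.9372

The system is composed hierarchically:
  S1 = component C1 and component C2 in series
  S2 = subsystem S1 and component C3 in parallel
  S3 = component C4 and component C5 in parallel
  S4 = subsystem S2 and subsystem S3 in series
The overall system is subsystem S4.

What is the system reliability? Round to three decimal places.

0.975

Series (C1 and C2): 0.97680 × 0.94580 = 0.92386
Parallel ([0.92386] and C3): 1 − (1 − 0.92386)(1 − 0.86820) = 0.98996
Parallel (C4 and C5): 1 − (1 − 0.76570)(1 − 0.93720) = 0.98529
Series ([0.98996] and [0.98529]): 0.98996 × 0.98529 = 0.975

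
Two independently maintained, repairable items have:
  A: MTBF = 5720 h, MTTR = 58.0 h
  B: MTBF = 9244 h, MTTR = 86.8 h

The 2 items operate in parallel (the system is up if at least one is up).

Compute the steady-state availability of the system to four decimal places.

0.9999

A(A) = MTBF/(MTBF+MTTR) = 5720/(5720+58.0) = 0.989962
A(B) = MTBF/(MTBF+MTTR) = 9244/(9244+86.8) = 0.990697
Parallel availability: 1 − (1 − 0.989962)(1 − 0.990697) = 0.9999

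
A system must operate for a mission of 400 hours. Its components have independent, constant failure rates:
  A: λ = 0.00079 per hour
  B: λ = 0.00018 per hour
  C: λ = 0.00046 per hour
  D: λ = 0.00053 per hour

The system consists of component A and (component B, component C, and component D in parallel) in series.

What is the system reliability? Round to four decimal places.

0.7274

R(A) = exp(−0.00079 × 400) = 0.729059
R(B) = exp(−0.00018 × 400) = 0.930531
R(C) = exp(−0.00046 × 400) = 0.831936
R(D) = exp(−0.00053 × 400) = 0.808965
Parallel (B, C, and D): 1 − (1 − 0.930531)(1 − 0.831936)(1 − 0.808965) = 0.997770
Series (A and [0.997770]): 0.729059 × 0.997770 = 0.7274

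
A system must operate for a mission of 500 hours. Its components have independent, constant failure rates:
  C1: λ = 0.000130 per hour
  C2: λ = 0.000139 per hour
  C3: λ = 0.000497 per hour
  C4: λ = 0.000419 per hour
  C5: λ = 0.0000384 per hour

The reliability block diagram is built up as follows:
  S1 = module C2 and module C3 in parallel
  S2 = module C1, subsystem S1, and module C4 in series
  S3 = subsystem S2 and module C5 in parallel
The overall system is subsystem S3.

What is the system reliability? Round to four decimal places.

0.9952

R(C1) = exp(−0.000130 × 500) = 0.937067
R(C2) = exp(−0.000139 × 500) = 0.932860
R(C3) = exp(−0.000497 × 500) = 0.779970
R(C4) = exp(−0.000419 × 500) = 0.810990
R(C5) = exp(−0.0000384 × 500) = 0.980983
Parallel (C2 and C3): 1 − (1 − 0.932860)(1 − 0.779970) = 0.985227
Series (C1, [0.985227], and C4): 0.937067 × 0.985227 × 0.810990 = 0.748725
Parallel ([0.748725] and C5): 1 − (1 − 0.748725)(1 − 0.980983) = 0.9952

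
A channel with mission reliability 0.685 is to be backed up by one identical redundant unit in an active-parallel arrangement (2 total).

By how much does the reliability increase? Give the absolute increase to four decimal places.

R_before = 0.685
R_after = 1 − (1 − 0.685)^2 = 0.9008
ΔR = 0.9008 − 0.685 = 0.2158

0.2158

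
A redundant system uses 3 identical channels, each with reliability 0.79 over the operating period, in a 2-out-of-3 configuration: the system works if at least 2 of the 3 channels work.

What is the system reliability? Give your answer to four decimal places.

0.8862

R = Σ_{i=2}^{3} C(3,i) p^i (1−p)^{3−i} with p = 0.79
C(3,2)·0.79^2·0.21^1 = 0.393183
C(3,3)·0.79^3·0.21^0 = 0.493039
Sum = 0.8862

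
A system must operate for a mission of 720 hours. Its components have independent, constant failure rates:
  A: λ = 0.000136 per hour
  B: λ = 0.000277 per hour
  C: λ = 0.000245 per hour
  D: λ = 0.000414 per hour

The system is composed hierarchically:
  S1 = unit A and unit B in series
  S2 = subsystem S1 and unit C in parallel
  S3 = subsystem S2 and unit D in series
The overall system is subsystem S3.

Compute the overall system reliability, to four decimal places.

0.7114

R(A) = exp(−0.000136 × 720) = 0.906721
R(B) = exp(−0.000277 × 720) = 0.819189
R(C) = exp(−0.000245 × 720) = 0.838283
R(D) = exp(−0.000414 × 720) = 0.742242
Series (A and B): 0.906721 × 0.819189 = 0.742776
Parallel ([0.742776] and C): 1 − (1 − 0.742776)(1 − 0.838283) = 0.958403
Series ([0.958403] and D): 0.958403 × 0.742242 = 0.7114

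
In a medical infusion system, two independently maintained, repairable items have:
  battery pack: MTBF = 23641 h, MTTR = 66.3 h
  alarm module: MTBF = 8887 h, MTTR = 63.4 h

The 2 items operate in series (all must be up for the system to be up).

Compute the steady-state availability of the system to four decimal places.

A(battery pack) = MTBF/(MTBF+MTTR) = 23641/(23641+66.3) = 0.997203
A(alarm module) = MTBF/(MTBF+MTTR) = 8887/(8887+63.4) = 0.992917
Series availability: 0.997203 × 0.992917 = 0.9901

0.9901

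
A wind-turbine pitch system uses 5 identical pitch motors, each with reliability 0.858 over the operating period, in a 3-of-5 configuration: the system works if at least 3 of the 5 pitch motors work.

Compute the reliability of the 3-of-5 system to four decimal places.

R = Σ_{i=3}^{5} C(5,i) p^i (1−p)^{5−i} with p = 0.858
C(5,3)·0.858^3·0.142^2 = 0.127362
C(5,4)·0.858^4·0.142^1 = 0.384776
C(5,5)·0.858^5·0.142^0 = 0.464982
Sum = 0.9771

0.9771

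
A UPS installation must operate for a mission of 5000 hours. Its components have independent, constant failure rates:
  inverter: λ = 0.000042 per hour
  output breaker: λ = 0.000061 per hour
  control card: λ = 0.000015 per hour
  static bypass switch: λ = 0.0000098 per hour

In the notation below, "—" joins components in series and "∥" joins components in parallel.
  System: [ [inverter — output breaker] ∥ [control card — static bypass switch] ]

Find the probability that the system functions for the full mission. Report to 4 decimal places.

R(inverter) = exp(−0.000042 × 5000) = 0.810584
R(output breaker) = exp(−0.000061 × 5000) = 0.737123
R(control card) = exp(−0.000015 × 5000) = 0.927743
R(static bypass switch) = exp(−0.0000098 × 5000) = 0.952181
Series (inverter and output breaker): 0.810584 × 0.737123 = 0.597500
Series (control card and static bypass switch): 0.927743 × 0.952181 = 0.883379
Parallel ([0.597500] and [0.883379]): 1 − (1 − 0.597500)(1 − 0.883379) = 0.9531

0.9531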